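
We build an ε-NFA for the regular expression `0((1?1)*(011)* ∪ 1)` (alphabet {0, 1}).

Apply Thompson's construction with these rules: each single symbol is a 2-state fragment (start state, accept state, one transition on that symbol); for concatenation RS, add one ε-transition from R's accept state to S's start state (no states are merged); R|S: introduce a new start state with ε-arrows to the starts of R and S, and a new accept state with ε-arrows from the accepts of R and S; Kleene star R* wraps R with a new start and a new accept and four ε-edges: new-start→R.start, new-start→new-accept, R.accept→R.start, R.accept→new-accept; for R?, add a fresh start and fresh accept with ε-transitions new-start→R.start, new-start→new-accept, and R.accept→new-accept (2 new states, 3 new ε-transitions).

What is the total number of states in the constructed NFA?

Bottom-up over the parse tree:
Each of the 7 symbol leaves contributes a 2-state fragment.
  1? = 4 states
  1?1 = 6 states
  (1?1)* = 8 states
  011 = 6 states
  (011)* = 8 states
  (1?1)*(011)* = 16 states
  (1?1)*(011)* ∪ 1 = 20 states
  0((1?1)*(011)* ∪ 1) = 22 states

22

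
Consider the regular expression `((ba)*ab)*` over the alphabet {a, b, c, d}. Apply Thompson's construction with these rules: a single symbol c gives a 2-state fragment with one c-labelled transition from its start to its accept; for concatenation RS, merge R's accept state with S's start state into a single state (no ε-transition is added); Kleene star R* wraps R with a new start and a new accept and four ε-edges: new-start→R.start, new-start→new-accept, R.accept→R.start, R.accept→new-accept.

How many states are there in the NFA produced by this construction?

By structural recursion:
Each of the 4 symbol leaves contributes a 2-state fragment.
  ba = 3 states
  (ba)* = 5 states
  (ba)*ab = 7 states
  ((ba)*ab)* = 9 states

9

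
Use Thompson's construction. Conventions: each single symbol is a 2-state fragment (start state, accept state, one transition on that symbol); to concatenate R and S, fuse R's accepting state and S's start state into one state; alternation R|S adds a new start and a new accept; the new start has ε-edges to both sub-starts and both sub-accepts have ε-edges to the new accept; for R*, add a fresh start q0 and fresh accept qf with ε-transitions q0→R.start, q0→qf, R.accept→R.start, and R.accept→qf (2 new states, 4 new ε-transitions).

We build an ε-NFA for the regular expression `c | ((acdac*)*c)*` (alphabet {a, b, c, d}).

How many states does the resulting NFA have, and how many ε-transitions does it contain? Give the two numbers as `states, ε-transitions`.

17, 16

Per subexpression:
Each of the 7 symbol leaves contributes 2 states and 0 ε-transitions.
  c* = 4 states, 4 ε-transitions
  acdac* = 8 states, 4 ε-transitions
  (acdac*)* = 10 states, 8 ε-transitions
  (acdac*)*c = 11 states, 8 ε-transitions
  ((acdac*)*c)* = 13 states, 12 ε-transitions
  c | ((acdac*)*c)* = 17 states, 16 ε-transitions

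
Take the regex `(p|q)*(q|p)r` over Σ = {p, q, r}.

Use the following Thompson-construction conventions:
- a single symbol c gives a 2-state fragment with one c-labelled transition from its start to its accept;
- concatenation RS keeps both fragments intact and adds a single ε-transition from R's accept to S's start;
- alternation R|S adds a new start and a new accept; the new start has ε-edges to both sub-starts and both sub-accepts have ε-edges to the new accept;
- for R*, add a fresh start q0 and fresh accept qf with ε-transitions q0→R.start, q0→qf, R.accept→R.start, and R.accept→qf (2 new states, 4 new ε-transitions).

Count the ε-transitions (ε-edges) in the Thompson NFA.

14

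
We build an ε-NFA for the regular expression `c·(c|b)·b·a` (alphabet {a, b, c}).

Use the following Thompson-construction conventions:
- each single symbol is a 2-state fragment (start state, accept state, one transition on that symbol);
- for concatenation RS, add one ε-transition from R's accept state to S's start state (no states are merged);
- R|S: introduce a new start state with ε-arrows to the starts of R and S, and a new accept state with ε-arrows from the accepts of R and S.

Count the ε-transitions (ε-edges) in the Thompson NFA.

By structural recursion:
Each of the 5 symbol leaves contributes 0 ε-transitions.
  c|b : 4 ε-transitions
  c·(c|b)·b·a : 7 ε-transitions

7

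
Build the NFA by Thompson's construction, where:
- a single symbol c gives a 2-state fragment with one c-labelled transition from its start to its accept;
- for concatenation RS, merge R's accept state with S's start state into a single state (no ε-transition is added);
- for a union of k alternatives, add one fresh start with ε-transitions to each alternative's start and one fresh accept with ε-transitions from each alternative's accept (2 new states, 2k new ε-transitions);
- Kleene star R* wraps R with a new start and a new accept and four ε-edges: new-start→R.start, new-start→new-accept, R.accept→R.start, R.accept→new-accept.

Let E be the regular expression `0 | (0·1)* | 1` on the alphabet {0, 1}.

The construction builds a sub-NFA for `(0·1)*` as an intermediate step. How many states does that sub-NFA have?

5

Fragment for `(0·1)*`:
Each of the 2 symbol leaves contributes a 2-state fragment.
  0·1 = 3 states
  (0·1)* = 5 states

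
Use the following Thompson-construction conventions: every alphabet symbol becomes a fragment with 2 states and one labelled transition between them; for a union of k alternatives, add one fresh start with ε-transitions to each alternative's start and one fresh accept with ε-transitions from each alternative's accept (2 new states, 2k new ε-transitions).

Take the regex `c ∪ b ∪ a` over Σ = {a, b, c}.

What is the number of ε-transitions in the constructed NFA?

Bottom-up over the parse tree:
Each of the 3 symbol leaves contributes 0 ε-transitions.
  c ∪ b ∪ a → 6 ε-transitions

6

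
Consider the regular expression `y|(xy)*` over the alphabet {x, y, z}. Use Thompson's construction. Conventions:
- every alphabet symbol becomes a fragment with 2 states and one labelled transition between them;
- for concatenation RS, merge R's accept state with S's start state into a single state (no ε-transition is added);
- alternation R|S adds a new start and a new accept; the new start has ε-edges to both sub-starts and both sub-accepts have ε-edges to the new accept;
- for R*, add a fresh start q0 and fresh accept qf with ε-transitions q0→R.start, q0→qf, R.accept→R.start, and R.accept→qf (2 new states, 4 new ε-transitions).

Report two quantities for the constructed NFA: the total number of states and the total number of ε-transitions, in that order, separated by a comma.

Bottom-up over the parse tree:
Each of the 3 symbol leaves contributes 2 states and 0 ε-transitions.
  xy — 3 states, 0 ε-transitions
  (xy)* — 5 states, 4 ε-transitions
  y|(xy)* — 9 states, 8 ε-transitions

9, 8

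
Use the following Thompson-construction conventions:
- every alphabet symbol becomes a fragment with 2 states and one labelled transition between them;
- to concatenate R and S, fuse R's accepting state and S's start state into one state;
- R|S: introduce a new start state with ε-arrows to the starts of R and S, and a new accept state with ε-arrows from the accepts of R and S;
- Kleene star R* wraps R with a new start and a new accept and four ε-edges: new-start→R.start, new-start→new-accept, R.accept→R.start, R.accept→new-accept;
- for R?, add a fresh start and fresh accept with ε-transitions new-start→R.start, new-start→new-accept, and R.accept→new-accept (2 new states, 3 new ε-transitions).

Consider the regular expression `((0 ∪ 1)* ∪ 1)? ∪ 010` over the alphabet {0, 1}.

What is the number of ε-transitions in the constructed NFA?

By structural recursion:
Each of the 6 symbol leaves contributes 0 ε-transitions.
  0 ∪ 1 = 4 ε-transitions
  (0 ∪ 1)* = 8 ε-transitions
  (0 ∪ 1)* ∪ 1 = 12 ε-transitions
  ((0 ∪ 1)* ∪ 1)? = 15 ε-transitions
  010 = 0 ε-transitions
  ((0 ∪ 1)* ∪ 1)? ∪ 010 = 19 ε-transitions

19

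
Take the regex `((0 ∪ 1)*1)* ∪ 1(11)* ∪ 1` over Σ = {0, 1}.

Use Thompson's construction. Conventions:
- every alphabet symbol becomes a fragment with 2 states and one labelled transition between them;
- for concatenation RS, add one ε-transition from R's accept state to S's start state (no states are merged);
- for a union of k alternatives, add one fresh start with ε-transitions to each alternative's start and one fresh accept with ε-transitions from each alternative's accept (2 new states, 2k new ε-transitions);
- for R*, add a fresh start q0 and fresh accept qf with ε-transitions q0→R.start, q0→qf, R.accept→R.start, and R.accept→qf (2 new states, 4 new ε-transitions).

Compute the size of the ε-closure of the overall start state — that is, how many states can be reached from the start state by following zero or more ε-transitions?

Work bottom-up. For each fragment F, track |ε-closure(F.start)| and whether F's accept lies in that closure (i.e. whether F accepts ε). A single-symbol fragment has closure size 1 and does not accept ε.
  0 ∪ 1 → |ε-closure| = 1 + 1 + 1 = 3 (the new accept is not ε-reachable since no branch accepts ε)
  (0 ∪ 1)* → the star's fresh start ε-reaches both the body's start and the fresh accept: |ε-closure| = 2 + 3 = 5
  (0 ∪ 1)*1 → |ε-closure| = 5 + 1 = 6 (closure spills across the concat boundary because the left factor accepts ε)
  ((0 ∪ 1)*1)* → new start has ε-edges to the inner start and to the new accept, so |ε-closure| = 2 + 6 = 8
  11 → |ε-closure| equals the left operand's closure size = 1 (its accept is not ε-reachable, so the closure stops there)
  (11)* → |ε-closure| = 1 (new start) + 1 (body) + 1 (new accept) = 3
  1(11)* → same as the first factor's closure: |ε-closure| = 1
  ((0 ∪ 1)*1)* ∪ 1(11)* ∪ 1 → |ε-closure| = 1 (new start) + (8 + 1 + 1) + 1 (new accept, since some branch ε-reaches its own accept) = 12

12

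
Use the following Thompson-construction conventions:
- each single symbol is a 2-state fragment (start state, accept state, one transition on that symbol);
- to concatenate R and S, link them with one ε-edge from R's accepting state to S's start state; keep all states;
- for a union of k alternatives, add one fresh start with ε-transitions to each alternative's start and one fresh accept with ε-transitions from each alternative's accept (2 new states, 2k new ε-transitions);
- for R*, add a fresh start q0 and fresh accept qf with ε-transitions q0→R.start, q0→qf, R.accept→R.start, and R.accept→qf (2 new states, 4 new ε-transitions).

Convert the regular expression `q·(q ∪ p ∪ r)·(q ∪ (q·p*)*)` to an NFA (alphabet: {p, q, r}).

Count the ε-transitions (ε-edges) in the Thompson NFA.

21

Recursing over subexpressions:
Each of the 7 symbol leaves contributes 0 ε-transitions.
  q ∪ p ∪ r → 6 ε-transitions
  p* → 4 ε-transitions
  q·p* → 5 ε-transitions
  (q·p*)* → 9 ε-transitions
  q ∪ (q·p*)* → 13 ε-transitions
  q·(q ∪ p ∪ r)·(q ∪ (q·p*)*) → 21 ε-transitions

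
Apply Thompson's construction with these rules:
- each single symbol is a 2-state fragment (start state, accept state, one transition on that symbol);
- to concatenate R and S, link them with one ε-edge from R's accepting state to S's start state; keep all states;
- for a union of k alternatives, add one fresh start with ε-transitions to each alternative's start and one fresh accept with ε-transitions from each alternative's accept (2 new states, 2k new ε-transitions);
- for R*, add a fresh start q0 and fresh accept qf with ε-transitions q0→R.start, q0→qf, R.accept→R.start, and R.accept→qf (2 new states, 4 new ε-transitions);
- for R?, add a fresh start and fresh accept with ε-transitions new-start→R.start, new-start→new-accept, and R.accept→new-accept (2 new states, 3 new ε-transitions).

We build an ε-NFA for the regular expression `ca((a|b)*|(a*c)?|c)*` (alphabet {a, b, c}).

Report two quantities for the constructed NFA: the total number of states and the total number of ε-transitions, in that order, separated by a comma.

26, 28

Per subexpression:
Each of the 7 symbol leaves contributes 2 states and 0 ε-transitions.
  a|b — 6 states, 4 ε-transitions
  (a|b)* — 8 states, 8 ε-transitions
  a* — 4 states, 4 ε-transitions
  a*c — 6 states, 5 ε-transitions
  (a*c)? — 8 states, 8 ε-transitions
  (a|b)*|(a*c)?|c — 20 states, 22 ε-transitions
  ((a|b)*|(a*c)?|c)* — 22 states, 26 ε-transitions
  ca((a|b)*|(a*c)?|c)* — 26 states, 28 ε-transitions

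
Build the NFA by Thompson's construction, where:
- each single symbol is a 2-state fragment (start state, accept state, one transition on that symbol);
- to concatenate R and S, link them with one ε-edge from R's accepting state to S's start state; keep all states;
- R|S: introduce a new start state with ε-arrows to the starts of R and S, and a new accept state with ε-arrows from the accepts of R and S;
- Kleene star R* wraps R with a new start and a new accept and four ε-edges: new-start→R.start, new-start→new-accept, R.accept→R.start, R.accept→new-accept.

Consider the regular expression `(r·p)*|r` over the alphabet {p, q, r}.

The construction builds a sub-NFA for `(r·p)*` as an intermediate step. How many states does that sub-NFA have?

Fragment for `(r·p)*`:
Each of the 2 symbol leaves contributes a 2-state fragment.
  r·p : 4 states
  (r·p)* : 6 states

6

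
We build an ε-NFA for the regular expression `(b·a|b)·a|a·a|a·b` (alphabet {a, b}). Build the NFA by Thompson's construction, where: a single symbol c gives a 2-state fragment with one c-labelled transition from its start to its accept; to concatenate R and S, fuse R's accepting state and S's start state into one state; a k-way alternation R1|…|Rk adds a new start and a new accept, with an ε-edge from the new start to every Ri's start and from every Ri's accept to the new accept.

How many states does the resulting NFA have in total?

16

By structural recursion:
Each of the 8 symbol leaves contributes a 2-state fragment.
  b·a → 3 states
  b·a|b → 7 states
  (b·a|b)·a → 8 states
  a·a → 3 states
  a·b → 3 states
  (b·a|b)·a|a·a|a·b → 16 states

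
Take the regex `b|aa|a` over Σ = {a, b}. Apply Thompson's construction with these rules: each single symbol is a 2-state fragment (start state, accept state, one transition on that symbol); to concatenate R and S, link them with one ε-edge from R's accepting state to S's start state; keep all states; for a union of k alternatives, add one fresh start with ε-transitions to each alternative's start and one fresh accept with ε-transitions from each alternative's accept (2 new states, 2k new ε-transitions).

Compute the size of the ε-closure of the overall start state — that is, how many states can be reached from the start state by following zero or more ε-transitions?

4

Let C(F) = |ε-closure(F.start)| within fragment F, and note whether F accepts ε. Symbol fragments have C = 1 and do not accept ε. Then:
  aa — C equals the left operand's closure size = 1 (its accept is not ε-reachable, so the closure stops there)
  b|aa|a — C = 1 + 1 + 1 + 1 = 4 (the new accept is not ε-reachable since no branch accepts ε)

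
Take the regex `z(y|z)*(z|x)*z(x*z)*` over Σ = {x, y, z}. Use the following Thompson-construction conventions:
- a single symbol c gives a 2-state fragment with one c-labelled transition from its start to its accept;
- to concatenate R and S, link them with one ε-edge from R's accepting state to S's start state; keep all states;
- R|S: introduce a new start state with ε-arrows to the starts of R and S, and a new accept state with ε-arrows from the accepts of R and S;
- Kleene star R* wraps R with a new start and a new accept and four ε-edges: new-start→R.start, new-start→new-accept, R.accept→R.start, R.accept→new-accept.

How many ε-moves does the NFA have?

29

By structural recursion:
Each of the 8 symbol leaves contributes 0 ε-transitions.
  y|z — 4 ε-transitions
  (y|z)* — 8 ε-transitions
  z|x — 4 ε-transitions
  (z|x)* — 8 ε-transitions
  x* — 4 ε-transitions
  x*z — 5 ε-transitions
  (x*z)* — 9 ε-transitions
  z(y|z)*(z|x)*z(x*z)* — 29 ε-transitions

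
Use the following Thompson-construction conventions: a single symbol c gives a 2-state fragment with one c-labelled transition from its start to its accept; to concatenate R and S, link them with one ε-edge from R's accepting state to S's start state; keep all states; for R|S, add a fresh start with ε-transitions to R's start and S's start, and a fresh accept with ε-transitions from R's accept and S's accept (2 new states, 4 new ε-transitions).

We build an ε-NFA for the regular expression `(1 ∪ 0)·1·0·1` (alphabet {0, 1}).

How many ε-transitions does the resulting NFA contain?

7

By structural recursion:
Each of the 5 symbol leaves contributes 0 ε-transitions.
  1 ∪ 0 : 4 ε-transitions
  (1 ∪ 0)·1·0·1 : 7 ε-transitions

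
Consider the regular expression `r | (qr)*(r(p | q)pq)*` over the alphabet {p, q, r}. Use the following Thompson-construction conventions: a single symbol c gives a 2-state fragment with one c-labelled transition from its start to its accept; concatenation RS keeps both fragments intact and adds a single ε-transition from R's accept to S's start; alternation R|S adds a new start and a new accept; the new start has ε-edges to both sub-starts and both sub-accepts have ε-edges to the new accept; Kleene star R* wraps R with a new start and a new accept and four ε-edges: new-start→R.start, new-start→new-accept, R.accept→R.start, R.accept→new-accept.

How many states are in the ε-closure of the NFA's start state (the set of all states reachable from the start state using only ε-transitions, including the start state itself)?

9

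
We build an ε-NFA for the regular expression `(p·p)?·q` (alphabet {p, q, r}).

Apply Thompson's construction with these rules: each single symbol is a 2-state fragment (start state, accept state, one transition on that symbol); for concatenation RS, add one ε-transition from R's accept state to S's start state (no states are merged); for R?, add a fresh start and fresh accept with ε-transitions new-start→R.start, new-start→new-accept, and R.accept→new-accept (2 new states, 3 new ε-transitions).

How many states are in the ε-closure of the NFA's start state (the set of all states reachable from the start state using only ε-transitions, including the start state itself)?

4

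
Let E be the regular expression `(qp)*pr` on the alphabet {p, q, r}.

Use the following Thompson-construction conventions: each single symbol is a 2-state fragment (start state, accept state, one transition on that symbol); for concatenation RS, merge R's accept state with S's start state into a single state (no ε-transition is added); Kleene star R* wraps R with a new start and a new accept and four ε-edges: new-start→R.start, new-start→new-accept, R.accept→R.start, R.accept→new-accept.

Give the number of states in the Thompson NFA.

Bottom-up over the parse tree:
Each of the 4 symbol leaves contributes a 2-state fragment.
  qp = 3 states
  (qp)* = 5 states
  (qp)*pr = 7 states

7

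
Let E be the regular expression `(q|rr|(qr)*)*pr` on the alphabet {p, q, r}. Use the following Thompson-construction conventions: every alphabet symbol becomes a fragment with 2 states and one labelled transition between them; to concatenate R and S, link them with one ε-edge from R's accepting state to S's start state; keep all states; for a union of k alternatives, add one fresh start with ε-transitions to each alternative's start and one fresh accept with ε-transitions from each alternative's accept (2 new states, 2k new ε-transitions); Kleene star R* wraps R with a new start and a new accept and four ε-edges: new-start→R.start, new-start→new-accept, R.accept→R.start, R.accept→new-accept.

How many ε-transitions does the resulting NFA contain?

Bottom-up over the parse tree:
Each of the 7 symbol leaves contributes 0 ε-transitions.
  rr → 1 ε-transition
  qr → 1 ε-transition
  (qr)* → 5 ε-transitions
  q|rr|(qr)* → 12 ε-transitions
  (q|rr|(qr)*)* → 16 ε-transitions
  (q|rr|(qr)*)*pr → 18 ε-transitions

18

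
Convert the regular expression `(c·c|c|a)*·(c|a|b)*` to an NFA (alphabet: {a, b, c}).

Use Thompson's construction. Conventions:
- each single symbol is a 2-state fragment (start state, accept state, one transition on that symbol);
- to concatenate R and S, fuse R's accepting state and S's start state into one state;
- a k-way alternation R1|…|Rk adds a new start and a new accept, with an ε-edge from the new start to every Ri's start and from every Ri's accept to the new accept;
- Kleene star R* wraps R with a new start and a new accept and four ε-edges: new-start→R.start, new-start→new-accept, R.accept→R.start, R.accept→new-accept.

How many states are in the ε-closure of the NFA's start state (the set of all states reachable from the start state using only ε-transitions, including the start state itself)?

11

Let C(F) = |ε-closure(F.start)| within fragment F, and note whether F accepts ε. Symbol fragments have C = 1 and do not accept ε. Then:
  c·c : |closure| equals the left operand's closure size = 1 (its accept is not ε-reachable, so the closure stops there)
  c·c|c|a : |closure| = 1 + 1 + 1 + 1 = 4 (the new accept is not ε-reachable since no branch accepts ε)
  (c·c|c|a)* : the star's fresh start ε-reaches both the body's start and the fresh accept: |closure| = 2 + 4 = 6
  c|a|b : |closure| = 1 + 1 + 1 + 1 = 4 (the new accept is not ε-reachable since no branch accepts ε)
  (c|a|b)* : the star's fresh start ε-reaches both the body's start and the fresh accept: |closure| = 2 + 4 = 6
  (c·c|c|a)*·(c|a|b)* : |closure| = 6 + (6−1) = 11 (closure spills across the concat boundary because the left factor accepts ε)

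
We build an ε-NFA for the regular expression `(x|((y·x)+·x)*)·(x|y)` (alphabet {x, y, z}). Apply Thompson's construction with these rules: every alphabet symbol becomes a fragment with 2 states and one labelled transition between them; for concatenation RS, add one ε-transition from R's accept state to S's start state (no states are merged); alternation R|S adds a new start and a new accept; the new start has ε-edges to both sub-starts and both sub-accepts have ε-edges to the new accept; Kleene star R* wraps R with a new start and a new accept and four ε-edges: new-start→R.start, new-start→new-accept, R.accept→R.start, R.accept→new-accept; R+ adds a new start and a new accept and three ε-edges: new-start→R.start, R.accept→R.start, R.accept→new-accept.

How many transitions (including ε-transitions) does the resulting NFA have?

24

By structural recursion:
Each of the 6 symbol leaves contributes 1 transition (1 symbol, 0 ε).
  y·x = 3 transitions (2 symbol, 1 ε)
  (y·x)+ = 6 transitions (2 symbol, 4 ε)
  (y·x)+·x = 8 transitions (3 symbol, 5 ε)
  ((y·x)+·x)* = 12 transitions (3 symbol, 9 ε)
  x|((y·x)+·x)* = 17 transitions (4 symbol, 13 ε)
  x|y = 6 transitions (2 symbol, 4 ε)
  (x|((y·x)+·x)*)·(x|y) = 24 transitions (6 symbol, 18 ε)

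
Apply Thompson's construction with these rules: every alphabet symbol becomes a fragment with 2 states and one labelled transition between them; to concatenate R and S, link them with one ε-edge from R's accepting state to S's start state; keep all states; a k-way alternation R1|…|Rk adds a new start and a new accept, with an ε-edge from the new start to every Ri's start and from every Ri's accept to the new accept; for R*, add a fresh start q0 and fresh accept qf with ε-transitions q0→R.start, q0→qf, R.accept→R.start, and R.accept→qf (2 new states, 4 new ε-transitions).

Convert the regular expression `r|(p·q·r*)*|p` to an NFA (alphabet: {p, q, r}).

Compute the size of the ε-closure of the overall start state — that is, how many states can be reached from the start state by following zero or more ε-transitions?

7

Compute the ε-closure size of each fragment's start state recursively; a symbol fragment's start has no outgoing ε-edge, so its closure is just itself (size 1).
  r* : |ε-closure| = 1 (new start) + 1 (body) + 1 (new accept) = 3
  p·q·r* : same as the first factor's closure: |ε-closure| = 1
  (p·q·r*)* : |ε-closure| = 1 (new start) + 1 (body) + 1 (new accept) = 3
  r|(p·q·r*)*|p : new start ε-reaches every alternative's start; at least one alternative accepts ε, so the union's new accept is reached too: |ε-closure| = 1 + 1 + 3 + 1 + 1 = 7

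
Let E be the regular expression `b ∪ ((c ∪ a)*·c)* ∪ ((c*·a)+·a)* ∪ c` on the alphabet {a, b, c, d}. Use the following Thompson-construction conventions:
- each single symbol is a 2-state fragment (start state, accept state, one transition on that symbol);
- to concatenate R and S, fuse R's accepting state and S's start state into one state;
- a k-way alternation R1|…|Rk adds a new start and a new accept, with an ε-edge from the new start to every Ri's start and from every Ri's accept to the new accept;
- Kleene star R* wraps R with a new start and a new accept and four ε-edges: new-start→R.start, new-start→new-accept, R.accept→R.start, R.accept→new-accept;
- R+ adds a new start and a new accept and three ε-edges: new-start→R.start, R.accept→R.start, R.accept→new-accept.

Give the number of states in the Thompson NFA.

Per subexpression:
Each of the 8 symbol leaves contributes a 2-state fragment.
  c ∪ a → 6 states
  (c ∪ a)* → 8 states
  (c ∪ a)*·c → 9 states
  ((c ∪ a)*·c)* → 11 states
  c* → 4 states
  c*·a → 5 states
  (c*·a)+ → 7 states
  (c*·a)+·a → 8 states
  ((c*·a)+·a)* → 10 states
  b ∪ ((c ∪ a)*·c)* ∪ ((c*·a)+·a)* ∪ c → 27 states

27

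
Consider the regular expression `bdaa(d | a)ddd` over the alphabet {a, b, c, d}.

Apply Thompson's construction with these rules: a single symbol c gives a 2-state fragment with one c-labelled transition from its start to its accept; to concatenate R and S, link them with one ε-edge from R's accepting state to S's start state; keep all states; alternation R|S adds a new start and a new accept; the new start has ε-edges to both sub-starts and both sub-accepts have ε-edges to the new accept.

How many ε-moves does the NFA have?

11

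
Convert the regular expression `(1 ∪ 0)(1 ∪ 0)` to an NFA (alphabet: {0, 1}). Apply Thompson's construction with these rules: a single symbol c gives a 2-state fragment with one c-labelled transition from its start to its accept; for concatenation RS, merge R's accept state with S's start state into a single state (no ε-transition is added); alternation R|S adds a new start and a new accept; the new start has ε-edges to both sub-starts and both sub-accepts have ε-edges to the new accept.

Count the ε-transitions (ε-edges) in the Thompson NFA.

8

Bottom-up over the parse tree:
Each of the 4 symbol leaves contributes 0 ε-transitions.
  1 ∪ 0 : 4 ε-transitions
  1 ∪ 0 : 4 ε-transitions
  (1 ∪ 0)(1 ∪ 0) : 8 ε-transitions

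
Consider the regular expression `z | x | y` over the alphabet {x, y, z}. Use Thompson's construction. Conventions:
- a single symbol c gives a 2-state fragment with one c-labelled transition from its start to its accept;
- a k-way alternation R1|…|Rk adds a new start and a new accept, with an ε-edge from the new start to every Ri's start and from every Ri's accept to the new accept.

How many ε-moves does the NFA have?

Per subexpression:
Each of the 3 symbol leaves contributes 0 ε-transitions.
  z | x | y = 6 ε-transitions

6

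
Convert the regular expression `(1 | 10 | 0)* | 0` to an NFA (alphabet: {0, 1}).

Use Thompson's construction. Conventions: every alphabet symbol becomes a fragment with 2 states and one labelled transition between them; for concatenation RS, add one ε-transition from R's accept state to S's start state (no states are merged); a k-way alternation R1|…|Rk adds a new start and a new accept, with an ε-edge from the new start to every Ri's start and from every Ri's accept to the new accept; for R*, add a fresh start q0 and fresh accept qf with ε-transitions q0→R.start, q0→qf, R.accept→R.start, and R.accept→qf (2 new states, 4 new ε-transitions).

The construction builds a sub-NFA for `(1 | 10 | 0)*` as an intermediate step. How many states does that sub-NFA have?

Fragment for `(1 | 10 | 0)*`:
Each of the 4 symbol leaves contributes a 2-state fragment.
  10 = 4 states
  1 | 10 | 0 = 10 states
  (1 | 10 | 0)* = 12 states

12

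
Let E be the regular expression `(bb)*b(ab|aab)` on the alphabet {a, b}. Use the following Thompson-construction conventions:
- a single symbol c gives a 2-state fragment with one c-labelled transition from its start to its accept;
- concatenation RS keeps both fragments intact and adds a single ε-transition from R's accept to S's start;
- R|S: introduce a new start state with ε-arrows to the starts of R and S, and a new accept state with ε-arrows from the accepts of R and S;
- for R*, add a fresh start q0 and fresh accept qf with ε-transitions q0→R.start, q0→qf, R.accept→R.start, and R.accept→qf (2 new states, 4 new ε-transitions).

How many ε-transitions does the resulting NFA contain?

14

By structural recursion:
Each of the 8 symbol leaves contributes 0 ε-transitions.
  bb = 1 ε-transition
  (bb)* = 5 ε-transitions
  ab = 1 ε-transition
  aab = 2 ε-transitions
  ab|aab = 7 ε-transitions
  (bb)*b(ab|aab) = 14 ε-transitions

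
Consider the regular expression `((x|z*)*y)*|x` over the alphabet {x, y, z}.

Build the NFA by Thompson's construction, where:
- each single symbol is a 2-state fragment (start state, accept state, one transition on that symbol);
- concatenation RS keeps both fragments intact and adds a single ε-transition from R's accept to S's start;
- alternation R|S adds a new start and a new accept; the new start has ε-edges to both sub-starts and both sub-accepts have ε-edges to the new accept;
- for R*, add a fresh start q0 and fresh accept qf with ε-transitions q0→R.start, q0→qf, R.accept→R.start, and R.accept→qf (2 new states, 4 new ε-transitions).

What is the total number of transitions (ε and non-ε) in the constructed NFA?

25

By structural recursion:
Each of the 4 symbol leaves contributes 1 transition (1 symbol, 0 ε).
  z* = 5 transitions (1 symbol, 4 ε)
  x|z* = 10 transitions (2 symbol, 8 ε)
  (x|z*)* = 14 transitions (2 symbol, 12 ε)
  (x|z*)*y = 16 transitions (3 symbol, 13 ε)
  ((x|z*)*y)* = 20 transitions (3 symbol, 17 ε)
  ((x|z*)*y)*|x = 25 transitions (4 symbol, 21 ε)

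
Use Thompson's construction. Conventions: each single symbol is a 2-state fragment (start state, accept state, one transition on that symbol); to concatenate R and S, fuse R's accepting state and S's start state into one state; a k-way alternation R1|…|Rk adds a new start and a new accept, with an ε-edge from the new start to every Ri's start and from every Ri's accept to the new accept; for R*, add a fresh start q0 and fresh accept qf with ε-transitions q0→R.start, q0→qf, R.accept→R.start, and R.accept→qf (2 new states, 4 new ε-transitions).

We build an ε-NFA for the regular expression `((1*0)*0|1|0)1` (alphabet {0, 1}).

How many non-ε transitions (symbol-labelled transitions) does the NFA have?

By structural recursion:
Each of the 6 symbol leaves contributes exactly 1 symbol transition.
  1* — 1 symbol transition
  1*0 — 2 symbol transitions
  (1*0)* — 2 symbol transitions
  (1*0)*0 — 3 symbol transitions
  (1*0)*0|1|0 — 5 symbol transitions
  ((1*0)*0|1|0)1 — 6 symbol transitions

6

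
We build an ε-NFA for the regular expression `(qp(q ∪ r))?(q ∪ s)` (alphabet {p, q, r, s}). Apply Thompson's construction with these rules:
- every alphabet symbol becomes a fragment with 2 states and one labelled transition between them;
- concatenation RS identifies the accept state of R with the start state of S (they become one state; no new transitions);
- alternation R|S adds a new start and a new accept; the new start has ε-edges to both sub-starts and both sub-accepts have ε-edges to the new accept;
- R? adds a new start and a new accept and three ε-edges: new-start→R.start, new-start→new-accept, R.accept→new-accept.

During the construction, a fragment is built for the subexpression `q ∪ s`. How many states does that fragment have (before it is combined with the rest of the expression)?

6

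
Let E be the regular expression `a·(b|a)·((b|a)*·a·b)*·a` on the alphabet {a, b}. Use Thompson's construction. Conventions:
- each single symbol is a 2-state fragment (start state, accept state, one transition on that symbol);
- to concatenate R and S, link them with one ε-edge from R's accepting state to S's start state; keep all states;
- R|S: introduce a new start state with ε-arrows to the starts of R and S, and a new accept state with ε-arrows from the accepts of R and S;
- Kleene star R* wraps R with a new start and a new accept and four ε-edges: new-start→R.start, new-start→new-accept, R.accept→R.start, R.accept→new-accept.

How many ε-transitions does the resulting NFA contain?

Bottom-up over the parse tree:
Each of the 8 symbol leaves contributes 0 ε-transitions.
  b|a = 4 ε-transitions
  b|a = 4 ε-transitions
  (b|a)* = 8 ε-transitions
  (b|a)*·a·b = 10 ε-transitions
  ((b|a)*·a·b)* = 14 ε-transitions
  a·(b|a)·((b|a)*·a·b)*·a = 21 ε-transitions

21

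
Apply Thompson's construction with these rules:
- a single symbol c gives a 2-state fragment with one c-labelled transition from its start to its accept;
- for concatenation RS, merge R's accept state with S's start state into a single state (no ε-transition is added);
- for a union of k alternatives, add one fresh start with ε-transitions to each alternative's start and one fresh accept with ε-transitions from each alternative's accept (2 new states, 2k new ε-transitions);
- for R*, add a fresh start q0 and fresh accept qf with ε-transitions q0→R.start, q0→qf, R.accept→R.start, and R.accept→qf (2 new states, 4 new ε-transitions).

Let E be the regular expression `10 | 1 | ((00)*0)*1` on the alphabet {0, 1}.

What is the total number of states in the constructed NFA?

16

By structural recursion:
Each of the 7 symbol leaves contributes a 2-state fragment.
  10 : 3 states
  00 : 3 states
  (00)* : 5 states
  (00)*0 : 6 states
  ((00)*0)* : 8 states
  ((00)*0)*1 : 9 states
  10 | 1 | ((00)*0)*1 : 16 states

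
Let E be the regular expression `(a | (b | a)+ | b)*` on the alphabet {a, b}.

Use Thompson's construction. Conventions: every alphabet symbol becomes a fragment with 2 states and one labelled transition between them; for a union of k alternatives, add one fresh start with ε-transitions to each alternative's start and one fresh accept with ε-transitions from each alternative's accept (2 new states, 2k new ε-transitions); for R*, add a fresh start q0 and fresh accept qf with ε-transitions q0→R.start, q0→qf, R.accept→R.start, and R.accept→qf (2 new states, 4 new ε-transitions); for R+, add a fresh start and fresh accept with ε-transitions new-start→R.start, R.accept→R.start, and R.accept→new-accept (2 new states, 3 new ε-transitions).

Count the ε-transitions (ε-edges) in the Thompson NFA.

Bottom-up over the parse tree:
Each of the 4 symbol leaves contributes 0 ε-transitions.
  b | a = 4 ε-transitions
  (b | a)+ = 7 ε-transitions
  a | (b | a)+ | b = 13 ε-transitions
  (a | (b | a)+ | b)* = 17 ε-transitions

17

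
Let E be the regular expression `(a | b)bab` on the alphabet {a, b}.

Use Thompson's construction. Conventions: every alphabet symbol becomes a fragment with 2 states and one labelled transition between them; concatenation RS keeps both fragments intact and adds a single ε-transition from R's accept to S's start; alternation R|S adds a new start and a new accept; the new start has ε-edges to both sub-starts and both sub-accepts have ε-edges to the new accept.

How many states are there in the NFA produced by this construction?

Bottom-up over the parse tree:
Each of the 5 symbol leaves contributes a 2-state fragment.
  a | b — 6 states
  (a | b)bab — 12 states

12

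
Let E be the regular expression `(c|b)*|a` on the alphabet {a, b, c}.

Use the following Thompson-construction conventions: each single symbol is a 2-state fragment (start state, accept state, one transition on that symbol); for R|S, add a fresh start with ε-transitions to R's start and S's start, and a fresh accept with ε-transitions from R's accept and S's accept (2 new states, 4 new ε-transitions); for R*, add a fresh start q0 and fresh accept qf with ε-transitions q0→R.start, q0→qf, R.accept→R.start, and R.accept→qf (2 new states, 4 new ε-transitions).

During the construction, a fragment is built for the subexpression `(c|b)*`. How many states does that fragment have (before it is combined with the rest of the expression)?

Fragment for `(c|b)*`:
Each of the 2 symbol leaves contributes a 2-state fragment.
  c|b → 6 states
  (c|b)* → 8 states

8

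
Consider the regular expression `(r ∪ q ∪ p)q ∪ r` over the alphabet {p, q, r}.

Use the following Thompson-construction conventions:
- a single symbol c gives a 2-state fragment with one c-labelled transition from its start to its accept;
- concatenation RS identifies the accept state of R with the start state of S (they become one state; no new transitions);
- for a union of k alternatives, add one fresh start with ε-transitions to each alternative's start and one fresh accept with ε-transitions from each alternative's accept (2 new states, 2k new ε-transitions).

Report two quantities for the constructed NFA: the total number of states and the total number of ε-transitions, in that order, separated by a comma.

13, 10

Per subexpression:
Each of the 5 symbol leaves contributes 2 states and 0 ε-transitions.
  r ∪ q ∪ p → 8 states, 6 ε-transitions
  (r ∪ q ∪ p)q → 9 states, 6 ε-transitions
  (r ∪ q ∪ p)q ∪ r → 13 states, 10 ε-transitions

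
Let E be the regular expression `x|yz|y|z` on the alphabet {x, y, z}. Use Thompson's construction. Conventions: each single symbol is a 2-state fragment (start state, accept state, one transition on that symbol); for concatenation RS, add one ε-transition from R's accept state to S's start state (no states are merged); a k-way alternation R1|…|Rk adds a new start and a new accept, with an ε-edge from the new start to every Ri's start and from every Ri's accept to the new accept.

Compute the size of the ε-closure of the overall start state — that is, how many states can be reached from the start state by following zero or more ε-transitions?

Let C(F) = |ε-closure(F.start)| within fragment F, and note whether F accepts ε. Symbol fragments have C = 1 and do not accept ε. Then:
  yz — same as the first factor's closure: |closure| = 1
  x|yz|y|z — new start ε-reaches every alternative's start; none of them accept ε, so the new accept is not reached: |closure| = 1 + 1 + 1 + 1 + 1 = 5

5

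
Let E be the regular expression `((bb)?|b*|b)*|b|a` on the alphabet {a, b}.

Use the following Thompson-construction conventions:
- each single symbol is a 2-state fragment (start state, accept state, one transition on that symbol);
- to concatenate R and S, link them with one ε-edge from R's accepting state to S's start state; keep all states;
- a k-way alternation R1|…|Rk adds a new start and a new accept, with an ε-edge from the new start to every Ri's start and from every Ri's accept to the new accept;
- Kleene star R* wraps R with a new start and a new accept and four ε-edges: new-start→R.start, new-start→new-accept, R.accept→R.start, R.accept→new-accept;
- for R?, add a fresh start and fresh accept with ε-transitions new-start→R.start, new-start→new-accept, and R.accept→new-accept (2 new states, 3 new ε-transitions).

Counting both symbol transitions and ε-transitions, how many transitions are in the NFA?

By structural recursion:
Each of the 6 symbol leaves contributes 1 transition (1 symbol, 0 ε).
  bb : 3 transitions (2 symbol, 1 ε)
  (bb)? : 6 transitions (2 symbol, 4 ε)
  b* : 5 transitions (1 symbol, 4 ε)
  (bb)?|b*|b : 18 transitions (4 symbol, 14 ε)
  ((bb)?|b*|b)* : 22 transitions (4 symbol, 18 ε)
  ((bb)?|b*|b)*|b|a : 30 transitions (6 symbol, 24 ε)

30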